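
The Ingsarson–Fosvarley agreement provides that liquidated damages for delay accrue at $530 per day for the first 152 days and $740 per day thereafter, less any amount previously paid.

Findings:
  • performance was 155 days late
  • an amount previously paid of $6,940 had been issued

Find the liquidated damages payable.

Liquidated damages: $75,840

First 152 days: 152 × $530 = $80,560
Remaining days: (155 − 152) × $740 = $2,220
Accrued per-day damages: $80,560 + $2,220 = $82,780
Less amount previously paid: $82,780 − $6,940 = $75,840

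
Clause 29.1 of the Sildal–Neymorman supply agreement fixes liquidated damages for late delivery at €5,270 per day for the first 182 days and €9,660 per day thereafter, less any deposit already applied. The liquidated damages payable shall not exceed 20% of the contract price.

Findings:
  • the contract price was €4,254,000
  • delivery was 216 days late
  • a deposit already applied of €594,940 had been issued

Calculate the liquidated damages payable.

Liquidated damages: €692,640

First 182 days: 182 × €5,270 = €959,140
Remaining days: (216 − 182) × €9,660 = €328,440
Accrued per-day damages: €959,140 + €328,440 = €1,287,580
Less deposit already applied: €1,287,580 − €594,940 = €692,640
Cap: 20% of €4,254,000 = €850,800
Cap at €850,800: €692,640 is within the cap, no reduction.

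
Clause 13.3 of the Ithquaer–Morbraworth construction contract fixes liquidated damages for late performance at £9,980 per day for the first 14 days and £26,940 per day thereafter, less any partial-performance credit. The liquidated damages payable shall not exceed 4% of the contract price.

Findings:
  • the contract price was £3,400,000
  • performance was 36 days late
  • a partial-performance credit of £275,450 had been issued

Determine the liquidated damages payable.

First 14 days: 14 × £9,980 = £139,720
Remaining days: (36 − 14) × £26,940 = £592,680
Accrued per-day damages: £139,720 + £592,680 = £732,400
Less partial-performance credit: £732,400 − £275,450 = £456,950
Cap: 4% of £3,400,000 = £136,000
Cap at £136,000: £456,950 exceeds the cap → £136,000

Liquidated damages: £136,000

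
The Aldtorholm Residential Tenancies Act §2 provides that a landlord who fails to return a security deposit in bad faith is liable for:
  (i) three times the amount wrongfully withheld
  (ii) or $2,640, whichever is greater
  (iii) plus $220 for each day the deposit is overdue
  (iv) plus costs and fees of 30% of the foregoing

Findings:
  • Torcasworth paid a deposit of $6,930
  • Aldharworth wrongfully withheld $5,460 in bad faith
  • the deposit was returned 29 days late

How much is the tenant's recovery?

$29,588

Trebled: 3 × $5,460 = $16,380
Minimum $2,640: $16,380 meets the minimum, no increase.
Late-return penalty: 29 × $220 = $6,380
Damages plus late penalty: $16,380 + $6,380 = $22,760
Costs and fees: 30% of $22,760 = $6,828
Total recovery: $22,760 + $6,828 = $29,588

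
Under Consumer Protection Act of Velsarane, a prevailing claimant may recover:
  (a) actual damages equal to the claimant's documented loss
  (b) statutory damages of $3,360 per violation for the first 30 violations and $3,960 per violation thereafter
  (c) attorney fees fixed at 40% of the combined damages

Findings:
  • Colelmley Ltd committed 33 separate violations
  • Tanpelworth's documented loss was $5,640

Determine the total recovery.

$165,648

First 30 violations: 30 × $3,360 = $100,800
Remaining violations: (33 − 30) × $3,960 = $11,880
Statutory damages: $100,800 + $11,880 = $112,680
Combined damages: $5,640 + $112,680 = $118,320
Attorney fees: 40% of $118,320 = $47,328
Total recovery: $118,320 + $47,328 = $165,648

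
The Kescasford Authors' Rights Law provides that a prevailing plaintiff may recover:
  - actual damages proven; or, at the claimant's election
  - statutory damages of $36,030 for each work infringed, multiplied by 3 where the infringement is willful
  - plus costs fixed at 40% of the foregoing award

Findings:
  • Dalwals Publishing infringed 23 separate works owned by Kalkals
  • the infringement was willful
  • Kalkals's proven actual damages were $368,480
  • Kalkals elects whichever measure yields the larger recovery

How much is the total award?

$3,480,498

Statutory damages: 23 × $36,030 = $828,690
Trebled: 3 × $828,690 = $2,486,070
Greater of actual damages ($368,480) or enhanced statutory damages ($2,486,070): $2,486,070
Costs: 40% of $2,486,070 = $994,428
Award plus costs: $2,486,070 + $994,428 = $3,480,498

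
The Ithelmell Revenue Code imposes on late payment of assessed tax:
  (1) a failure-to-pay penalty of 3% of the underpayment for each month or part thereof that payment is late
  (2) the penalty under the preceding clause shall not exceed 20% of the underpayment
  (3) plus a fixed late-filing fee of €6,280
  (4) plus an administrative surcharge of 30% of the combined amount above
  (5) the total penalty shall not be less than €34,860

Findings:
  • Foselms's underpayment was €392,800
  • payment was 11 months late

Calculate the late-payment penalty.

€110,292

Accrued rate: 3% × 11 = 33%, capped at 20% → 20%
Failure-to-pay penalty: 20% of €392,800 = €78,560
Penalty before surcharge: €78,560 + €6,280 = €84,840
Administrative surcharge: 30% of €84,840 = €25,452
Total penalty: €84,840 + €25,452 = €110,292
Minimum €34,860: €110,292 meets the minimum, no increase.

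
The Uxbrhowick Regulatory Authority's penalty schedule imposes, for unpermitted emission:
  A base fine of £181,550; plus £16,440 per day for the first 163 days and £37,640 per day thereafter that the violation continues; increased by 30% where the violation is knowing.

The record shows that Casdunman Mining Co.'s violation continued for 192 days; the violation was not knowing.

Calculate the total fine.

£3,952,830

First 163 days: 163 × £16,440 = £2,679,720
Remaining days: (192 − 163) × £37,640 = £1,091,560
Per-day component: £2,679,720 + £1,091,560 = £3,771,280
Base plus per-day: £181,550 + £3,771,280 = £3,952,830
The violation was not knowing: no 30% increase.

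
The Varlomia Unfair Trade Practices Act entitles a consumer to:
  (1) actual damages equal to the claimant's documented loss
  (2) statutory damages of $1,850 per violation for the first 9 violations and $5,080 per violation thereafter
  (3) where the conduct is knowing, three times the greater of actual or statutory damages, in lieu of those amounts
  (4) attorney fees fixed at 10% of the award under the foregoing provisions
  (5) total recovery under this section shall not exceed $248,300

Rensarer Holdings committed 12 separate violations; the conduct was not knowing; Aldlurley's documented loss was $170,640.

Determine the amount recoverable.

$222,783

First 9 violations: 9 × $1,850 = $16,650
Remaining violations: (12 − 9) × $5,080 = $15,240
Statutory damages: $16,650 + $15,240 = $31,890
Conduct not knowing: the in-lieu enhancement does not apply.
Actual plus statutory damages: $170,640 + $31,890 = $202,530
Attorney fees: 10% of $202,530 = $20,253
Total before cap: $202,530 + $20,253 = $222,783
Cap at $248,300: $222,783 is within the cap, no reduction.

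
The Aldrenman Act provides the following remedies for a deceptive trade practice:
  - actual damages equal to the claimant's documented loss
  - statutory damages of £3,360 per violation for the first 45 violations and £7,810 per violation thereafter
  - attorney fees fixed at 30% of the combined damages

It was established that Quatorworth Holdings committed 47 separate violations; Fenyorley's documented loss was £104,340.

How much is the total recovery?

£352,508

First 45 violations: 45 × £3,360 = £151,200
Remaining violations: (47 − 45) × £7,810 = £15,620
Statutory damages: £151,200 + £15,620 = £166,820
Combined damages: £104,340 + £166,820 = £271,160
Attorney fees: 30% of £271,160 = £81,348
Total recovery: £271,160 + £81,348 = £352,508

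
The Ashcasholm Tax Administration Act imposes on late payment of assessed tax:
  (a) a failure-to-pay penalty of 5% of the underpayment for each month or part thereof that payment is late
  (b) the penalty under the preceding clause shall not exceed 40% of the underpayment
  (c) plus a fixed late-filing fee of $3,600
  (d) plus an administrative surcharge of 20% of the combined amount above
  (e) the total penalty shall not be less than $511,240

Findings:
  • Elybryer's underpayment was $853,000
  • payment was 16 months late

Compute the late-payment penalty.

Penalty: $511,240

Accrued rate: 5% × 16 = 80%, capped at 40% → 40%
Failure-to-pay penalty: 40% of $853,000 = $341,200
Penalty before surcharge: $341,200 + $3,600 = $344,800
Administrative surcharge: 20% of $344,800 = $68,960
Total penalty: $344,800 + $68,960 = $413,760
Minimum $511,240: $413,760 is below the minimum → $511,240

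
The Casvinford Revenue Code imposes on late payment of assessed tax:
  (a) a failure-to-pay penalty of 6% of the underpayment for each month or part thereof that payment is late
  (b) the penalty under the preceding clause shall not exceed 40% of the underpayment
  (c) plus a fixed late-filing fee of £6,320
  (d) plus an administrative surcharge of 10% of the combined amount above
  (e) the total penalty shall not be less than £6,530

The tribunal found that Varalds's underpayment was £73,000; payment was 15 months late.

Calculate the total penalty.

Accrued rate: 6% × 15 = 90%, capped at 40% → 40%
Failure-to-pay penalty: 40% of £73,000 = £29,200
Penalty before surcharge: £29,200 + £6,320 = £35,520
Administrative surcharge: 10% of £35,520 = £3,552
Total penalty: £35,520 + £3,552 = £39,072
Minimum £6,530: £39,072 meets the minimum, no increase.

£39,072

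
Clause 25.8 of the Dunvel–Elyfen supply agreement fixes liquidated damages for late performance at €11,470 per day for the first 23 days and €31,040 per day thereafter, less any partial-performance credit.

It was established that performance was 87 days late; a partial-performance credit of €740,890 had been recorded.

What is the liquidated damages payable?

First 23 days: 23 × €11,470 = €263,810
Remaining days: (87 − 23) × €31,040 = €1,986,560
Accrued per-day damages: €263,810 + €1,986,560 = €2,250,370
Less partial-performance credit: €2,250,370 − €740,890 = €1,509,480

€1,509,480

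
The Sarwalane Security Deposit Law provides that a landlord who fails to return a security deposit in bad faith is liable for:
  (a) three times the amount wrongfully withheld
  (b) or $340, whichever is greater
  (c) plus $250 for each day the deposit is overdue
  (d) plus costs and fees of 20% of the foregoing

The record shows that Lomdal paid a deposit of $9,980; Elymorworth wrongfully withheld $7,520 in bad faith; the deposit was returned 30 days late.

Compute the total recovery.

Trebled: 3 × $7,520 = $22,560
Minimum $340: $22,560 meets the minimum, no increase.
Late-return penalty: 30 × $250 = $7,500
Damages plus late penalty: $22,560 + $7,500 = $30,060
Costs and fees: 20% of $30,060 = $6,012
Total recovery: $30,060 + $6,012 = $36,072

$36,072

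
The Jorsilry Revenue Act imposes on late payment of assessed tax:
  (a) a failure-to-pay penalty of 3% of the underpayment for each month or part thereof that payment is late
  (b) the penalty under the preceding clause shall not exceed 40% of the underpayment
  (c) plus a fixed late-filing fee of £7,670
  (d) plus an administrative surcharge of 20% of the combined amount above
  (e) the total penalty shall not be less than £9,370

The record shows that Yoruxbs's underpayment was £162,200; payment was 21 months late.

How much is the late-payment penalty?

£87,060

Accrued rate: 3% × 21 = 63%, capped at 40% → 40%
Failure-to-pay penalty: 40% of £162,200 = £64,880
Penalty before surcharge: £64,880 + £7,670 = £72,550
Administrative surcharge: 20% of £72,550 = £14,510
Total penalty: £72,550 + £14,510 = £87,060
Minimum £9,370: £87,060 meets the minimum, no increase.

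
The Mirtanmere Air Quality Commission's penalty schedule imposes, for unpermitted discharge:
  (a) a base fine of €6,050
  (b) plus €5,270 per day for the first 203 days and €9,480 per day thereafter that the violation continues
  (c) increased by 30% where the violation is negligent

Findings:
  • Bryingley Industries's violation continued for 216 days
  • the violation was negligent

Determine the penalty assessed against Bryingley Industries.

First 203 days: 203 × €5,270 = €1,069,810
Remaining days: (216 − 203) × €9,480 = €123,240
Per-day component: €1,069,810 + €123,240 = €1,193,050
Base plus per-day: €6,050 + €1,193,050 = €1,199,100
Enhancement: 30% of €1,199,100 = €359,730
Enhanced fine: €1,199,100 + €359,730 = €1,558,830

Civil penalty: €1,558,830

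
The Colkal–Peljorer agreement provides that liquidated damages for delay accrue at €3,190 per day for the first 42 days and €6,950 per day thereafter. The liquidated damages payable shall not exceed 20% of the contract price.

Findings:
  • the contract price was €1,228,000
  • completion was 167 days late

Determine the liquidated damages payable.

First 42 days: 42 × €3,190 = €133,980
Remaining days: (167 − 42) × €6,950 = €868,750
Accrued per-day damages: €133,980 + €868,750 = €1,002,730
Cap: 20% of €1,228,000 = €245,600
Cap at €245,600: €1,002,730 exceeds the cap → €245,600

€245,600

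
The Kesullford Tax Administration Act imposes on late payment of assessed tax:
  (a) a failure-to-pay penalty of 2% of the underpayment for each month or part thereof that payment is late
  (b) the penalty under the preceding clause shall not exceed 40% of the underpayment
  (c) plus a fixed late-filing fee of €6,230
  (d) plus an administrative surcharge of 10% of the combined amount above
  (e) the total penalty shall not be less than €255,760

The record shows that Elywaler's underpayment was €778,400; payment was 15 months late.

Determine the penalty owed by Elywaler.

Accrued rate: 2% × 15 = 30%, capped at 40% → 30%
Failure-to-pay penalty: 30% of €778,400 = €233,520
Penalty before surcharge: €233,520 + €6,230 = €239,750
Administrative surcharge: 10% of €239,750 = €23,975
Total penalty: €239,750 + €23,975 = €263,725
Minimum €255,760: €263,725 meets the minimum, no increase.

Penalty: €263,725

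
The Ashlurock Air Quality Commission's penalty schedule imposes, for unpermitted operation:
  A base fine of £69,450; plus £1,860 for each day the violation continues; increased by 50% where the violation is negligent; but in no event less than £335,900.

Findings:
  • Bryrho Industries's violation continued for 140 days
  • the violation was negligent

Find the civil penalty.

Per-day component: 140 × £1,860 = £260,400
Base plus per-day: £69,450 + £260,400 = £329,850
Enhancement: 50% of £329,850 = £164,925
Enhanced fine: £329,850 + £164,925 = £494,775
Minimum £335,900: £494,775 meets the minimum, no increase.

£494,775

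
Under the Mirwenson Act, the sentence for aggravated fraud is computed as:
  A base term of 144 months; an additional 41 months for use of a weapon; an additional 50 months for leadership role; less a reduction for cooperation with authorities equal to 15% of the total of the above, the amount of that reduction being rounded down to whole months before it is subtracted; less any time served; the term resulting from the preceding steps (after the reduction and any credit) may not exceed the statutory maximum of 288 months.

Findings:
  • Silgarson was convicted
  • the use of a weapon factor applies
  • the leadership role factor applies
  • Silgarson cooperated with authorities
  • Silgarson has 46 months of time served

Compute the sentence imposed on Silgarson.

Use of a weapon enhancement: +41 months
Leadership role enhancement: +50 months
Adjusted term: 144 months + 41 months + 50 months = 235 months
Cooperation with authorities reduction: 15% of 235 months = 35 months (rounded down)
After reduction: 235 − 35 = 200 months
Less time served: 200 months − 46 months = 154 months
Cap at 288 months: 154 months is within the cap, no reduction.

154 months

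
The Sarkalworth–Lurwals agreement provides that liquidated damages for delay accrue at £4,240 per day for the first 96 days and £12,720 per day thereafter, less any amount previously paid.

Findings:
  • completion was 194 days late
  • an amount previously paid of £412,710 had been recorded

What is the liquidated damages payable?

First 96 days: 96 × £4,240 = £407,040
Remaining days: (194 − 96) × £12,720 = £1,246,560
Accrued per-day damages: £407,040 + £1,246,560 = £1,653,600
Less amount previously paid: £1,653,600 − £412,710 = £1,240,890

£1,240,890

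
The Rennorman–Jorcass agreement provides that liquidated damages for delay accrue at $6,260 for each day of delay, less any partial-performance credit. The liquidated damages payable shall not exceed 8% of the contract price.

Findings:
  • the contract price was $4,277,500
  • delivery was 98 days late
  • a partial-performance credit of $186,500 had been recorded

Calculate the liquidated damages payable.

Per-day damages: 98 × $6,260 = $613,480
Less partial-performance credit: $613,480 − $186,500 = $426,980
Cap: 8% of $4,277,500 = $342,200
Cap at $342,200: $426,980 exceeds the cap → $342,200

$342,200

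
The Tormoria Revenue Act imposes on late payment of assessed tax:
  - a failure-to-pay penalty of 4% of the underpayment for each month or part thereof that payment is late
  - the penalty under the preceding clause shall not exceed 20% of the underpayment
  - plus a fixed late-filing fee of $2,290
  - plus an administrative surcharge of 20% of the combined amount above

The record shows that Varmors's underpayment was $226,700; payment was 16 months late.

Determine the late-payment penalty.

$57,156

Accrued rate: 4% × 16 = 64%, capped at 20% → 20%
Failure-to-pay penalty: 20% of $226,700 = $45,340
Penalty before surcharge: $45,340 + $2,290 = $47,630
Administrative surcharge: 20% of $47,630 = $9,526
Total penalty: $47,630 + $9,526 = $57,156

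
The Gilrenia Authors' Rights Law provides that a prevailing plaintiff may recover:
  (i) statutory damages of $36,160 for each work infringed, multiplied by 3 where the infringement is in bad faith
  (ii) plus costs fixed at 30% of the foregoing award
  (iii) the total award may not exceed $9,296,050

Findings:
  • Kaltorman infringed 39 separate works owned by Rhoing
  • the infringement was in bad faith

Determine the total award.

Statutory damages: 39 × $36,160 = $1,410,240
Trebled: 3 × $1,410,240 = $4,230,720
Costs: 30% of $4,230,720 = $1,269,216
Award plus costs: $4,230,720 + $1,269,216 = $5,499,936
Cap at $9,296,050: $5,499,936 is within the cap, no reduction.

$5,499,936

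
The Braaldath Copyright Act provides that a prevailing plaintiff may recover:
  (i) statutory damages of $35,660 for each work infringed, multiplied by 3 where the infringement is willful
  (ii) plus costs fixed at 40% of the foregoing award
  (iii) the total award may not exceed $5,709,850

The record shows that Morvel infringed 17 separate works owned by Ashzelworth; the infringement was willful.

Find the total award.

$2,546,124

Statutory damages: 17 × $35,660 = $606,220
Trebled: 3 × $606,220 = $1,818,660
Costs: 40% of $1,818,660 = $727,464
Award plus costs: $1,818,660 + $727,464 = $2,546,124
Cap at $5,709,850: $2,546,124 is within the cap, no reduction.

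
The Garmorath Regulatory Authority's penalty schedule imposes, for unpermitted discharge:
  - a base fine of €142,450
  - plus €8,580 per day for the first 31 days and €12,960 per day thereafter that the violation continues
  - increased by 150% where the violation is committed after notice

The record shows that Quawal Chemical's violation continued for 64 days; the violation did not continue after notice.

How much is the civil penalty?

Civil penalty: €836,110

First 31 days: 31 × €8,580 = €265,980
Remaining days: (64 − 31) × €12,960 = €427,680
Per-day component: €265,980 + €427,680 = €693,660
Base plus per-day: €142,450 + €693,660 = €836,110
The violation did not continue after notice: no 150% increase.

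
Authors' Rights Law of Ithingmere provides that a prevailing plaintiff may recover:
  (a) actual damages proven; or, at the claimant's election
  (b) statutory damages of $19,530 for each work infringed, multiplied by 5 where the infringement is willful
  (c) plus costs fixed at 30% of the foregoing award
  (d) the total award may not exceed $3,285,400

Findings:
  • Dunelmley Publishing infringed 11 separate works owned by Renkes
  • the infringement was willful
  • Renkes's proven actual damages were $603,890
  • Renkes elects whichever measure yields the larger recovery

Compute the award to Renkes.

$1,396,395

Statutory damages: 11 × $19,530 = $214,830
Multiplied by 5: 5 × $214,830 = $1,074,150
Greater of actual damages ($603,890) or enhanced statutory damages ($1,074,150): $1,074,150
Costs: 30% of $1,074,150 = $322,245
Award plus costs: $1,074,150 + $322,245 = $1,396,395
Cap at $3,285,400: $1,396,395 is within the cap, no reduction.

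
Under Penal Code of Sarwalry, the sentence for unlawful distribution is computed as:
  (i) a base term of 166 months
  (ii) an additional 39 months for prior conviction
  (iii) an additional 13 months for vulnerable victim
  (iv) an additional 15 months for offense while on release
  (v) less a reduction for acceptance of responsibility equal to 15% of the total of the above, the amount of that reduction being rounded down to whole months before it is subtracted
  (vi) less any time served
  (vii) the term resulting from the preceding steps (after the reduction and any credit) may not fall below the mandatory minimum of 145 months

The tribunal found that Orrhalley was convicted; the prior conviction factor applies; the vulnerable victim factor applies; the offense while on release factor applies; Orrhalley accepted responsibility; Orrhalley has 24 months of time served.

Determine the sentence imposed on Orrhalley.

Prior conviction enhancement: +39 months
Vulnerable victim enhancement: +13 months
Offense while on release enhancement: +15 months
Adjusted term: 166 months + 39 months + 13 months + 15 months = 233 months
Acceptance of responsibility reduction: 15% of 233 months = 34 months (rounded down)
After reduction: 233 − 34 = 199 months
Less time served: 199 months − 24 months = 175 months
Minimum 145 months: 175 months meets the minimum, no increase.

175 months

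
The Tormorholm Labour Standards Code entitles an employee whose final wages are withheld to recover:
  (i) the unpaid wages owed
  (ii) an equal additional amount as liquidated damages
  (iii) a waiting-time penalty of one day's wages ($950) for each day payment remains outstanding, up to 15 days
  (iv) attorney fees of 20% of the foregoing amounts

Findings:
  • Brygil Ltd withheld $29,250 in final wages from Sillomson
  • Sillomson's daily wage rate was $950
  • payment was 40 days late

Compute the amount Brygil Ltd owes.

Liquidated damages (equal amount): $29,250
Penalty days: min(40, 15) = 15
Waiting-time penalty: 15 × $950 = $14,250
Subtotal: $29,250 + $29,250 + $14,250 = $72,750
Attorney fees: 20% of $72,750 = $14,550
Total award: $72,750 + $14,550 = $87,300

$87,300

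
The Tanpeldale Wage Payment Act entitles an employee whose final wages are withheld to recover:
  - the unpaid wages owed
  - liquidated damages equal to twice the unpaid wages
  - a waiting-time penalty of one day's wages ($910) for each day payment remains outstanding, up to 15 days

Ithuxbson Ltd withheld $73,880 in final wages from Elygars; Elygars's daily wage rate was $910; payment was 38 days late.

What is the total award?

Total award: $235,290

Doubled: 2 × $73,880 = $147,760
Penalty days: min(38, 15) = 15
Waiting-time penalty: 15 × $910 = $13,650
Total award: $73,880 + $147,760 + $13,650 = $235,290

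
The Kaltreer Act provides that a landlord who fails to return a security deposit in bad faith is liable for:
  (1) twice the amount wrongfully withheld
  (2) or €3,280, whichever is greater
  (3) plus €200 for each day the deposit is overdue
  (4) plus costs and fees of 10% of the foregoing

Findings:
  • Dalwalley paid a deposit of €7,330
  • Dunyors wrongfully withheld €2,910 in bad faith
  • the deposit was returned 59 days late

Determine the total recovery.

Doubled: 2 × €2,910 = €5,820
Minimum €3,280: €5,820 meets the minimum, no increase.
Late-return penalty: 59 × €200 = €11,800
Damages plus late penalty: €5,820 + €11,800 = €17,620
Costs and fees: 10% of €17,620 = €1,762
Total recovery: €17,620 + €1,762 = €19,382

€19,382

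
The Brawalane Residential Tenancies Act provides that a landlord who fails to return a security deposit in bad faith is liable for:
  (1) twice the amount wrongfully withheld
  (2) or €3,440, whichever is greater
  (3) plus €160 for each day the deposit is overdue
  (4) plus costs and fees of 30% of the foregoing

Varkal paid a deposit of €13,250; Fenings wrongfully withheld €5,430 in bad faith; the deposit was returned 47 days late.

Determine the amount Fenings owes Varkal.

Doubled: 2 × €5,430 = €10,860
Minimum €3,440: €10,860 meets the minimum, no increase.
Late-return penalty: 47 × €160 = €7,520
Damages plus late penalty: €10,860 + €7,520 = €18,380
Costs and fees: 30% of €18,380 = €5,514
Total recovery: €18,380 + €5,514 = €23,894

€23,894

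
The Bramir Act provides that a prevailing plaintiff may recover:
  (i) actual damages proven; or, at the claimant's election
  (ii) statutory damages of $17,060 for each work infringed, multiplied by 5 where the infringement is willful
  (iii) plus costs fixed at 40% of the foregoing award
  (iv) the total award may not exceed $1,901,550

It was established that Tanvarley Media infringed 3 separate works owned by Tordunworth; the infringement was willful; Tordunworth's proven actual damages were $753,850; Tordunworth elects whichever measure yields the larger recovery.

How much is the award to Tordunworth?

$1,055,390

Statutory damages: 3 × $17,060 = $51,180
Multiplied by 5: 5 × $51,180 = $255,900
Greater of actual damages ($753,850) or enhanced statutory damages ($255,900): $753,850
Costs: 40% of $753,850 = $301,540
Award plus costs: $753,850 + $301,540 = $1,055,390
Cap at $1,901,550: $1,055,390 is within the cap, no reduction.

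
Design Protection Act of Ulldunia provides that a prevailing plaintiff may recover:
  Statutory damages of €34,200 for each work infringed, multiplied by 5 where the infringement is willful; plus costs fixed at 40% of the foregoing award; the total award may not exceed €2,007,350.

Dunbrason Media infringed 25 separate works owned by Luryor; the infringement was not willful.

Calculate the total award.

Statutory damages: 25 × €34,200 = €855,000
Infringement not willful: no ×5 enhancement.
Costs: 40% of €855,000 = €342,000
Award plus costs: €855,000 + €342,000 = €1,197,000
Cap at €2,007,350: €1,197,000 is within the cap, no reduction.

€1,197,000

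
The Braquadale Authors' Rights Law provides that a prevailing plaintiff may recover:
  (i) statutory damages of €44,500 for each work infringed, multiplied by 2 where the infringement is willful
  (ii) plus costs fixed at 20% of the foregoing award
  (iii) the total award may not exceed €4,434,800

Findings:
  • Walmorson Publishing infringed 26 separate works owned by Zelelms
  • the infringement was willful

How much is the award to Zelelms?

€2,776,800

Statutory damages: 26 × €44,500 = €1,157,000
Doubled: 2 × €1,157,000 = €2,314,000
Costs: 20% of €2,314,000 = €462,800
Award plus costs: €2,314,000 + €462,800 = €2,776,800
Cap at €4,434,800: €2,776,800 is within the cap, no reduction.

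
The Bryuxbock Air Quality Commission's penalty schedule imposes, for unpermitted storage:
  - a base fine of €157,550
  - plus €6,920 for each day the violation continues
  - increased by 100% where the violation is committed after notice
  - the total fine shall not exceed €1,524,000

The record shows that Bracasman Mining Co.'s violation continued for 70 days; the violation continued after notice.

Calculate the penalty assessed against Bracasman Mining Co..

€1,283,900

Per-day component: 70 × €6,920 = €484,400
Base plus per-day: €157,550 + €484,400 = €641,950
Enhancement: 100% of €641,950 = €641,950
Enhanced fine: €641,950 + €641,950 = €1,283,900
Cap at €1,524,000: €1,283,900 is within the cap, no reduction.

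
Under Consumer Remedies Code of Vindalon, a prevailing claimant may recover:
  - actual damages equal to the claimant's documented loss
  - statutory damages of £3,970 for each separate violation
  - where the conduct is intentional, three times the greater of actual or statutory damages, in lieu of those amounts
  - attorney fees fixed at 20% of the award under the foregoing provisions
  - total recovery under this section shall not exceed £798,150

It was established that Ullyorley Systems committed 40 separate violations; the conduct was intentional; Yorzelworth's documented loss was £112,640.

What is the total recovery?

£571,680

Statutory damages: 40 × £3,970 = £158,800
Greater of actual damages (£112,640) or statutory damages (£158,800): £158,800
Trebled: 3 × £158,800 = £476,400
Attorney fees: 20% of £476,400 = £95,280
Total before cap: £476,400 + £95,280 = £571,680
Cap at £798,150: £571,680 is within the cap, no reduction.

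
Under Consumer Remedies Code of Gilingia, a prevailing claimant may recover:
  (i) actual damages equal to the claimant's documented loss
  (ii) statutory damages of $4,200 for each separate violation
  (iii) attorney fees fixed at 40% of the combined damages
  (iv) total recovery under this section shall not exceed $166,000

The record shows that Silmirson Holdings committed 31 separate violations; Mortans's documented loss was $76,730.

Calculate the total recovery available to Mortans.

Total recovery: $166,000

Statutory damages: 31 × $4,200 = $130,200
Combined damages: $76,730 + $130,200 = $206,930
Attorney fees: 40% of $206,930 = $82,772
Total before cap: $206,930 + $82,772 = $289,702
Cap at $166,000: $289,702 exceeds the cap → $166,000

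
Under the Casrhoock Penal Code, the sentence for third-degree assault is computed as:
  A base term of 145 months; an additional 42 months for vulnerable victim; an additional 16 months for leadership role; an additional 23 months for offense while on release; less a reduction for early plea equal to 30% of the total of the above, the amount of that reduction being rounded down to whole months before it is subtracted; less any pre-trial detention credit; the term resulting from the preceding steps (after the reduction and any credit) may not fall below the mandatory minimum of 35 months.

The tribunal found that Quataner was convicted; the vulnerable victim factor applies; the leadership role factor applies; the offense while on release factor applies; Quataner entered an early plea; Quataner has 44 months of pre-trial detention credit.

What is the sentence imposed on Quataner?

Vulnerable victim enhancement: +42 months
Leadership role enhancement: +16 months
Offense while on release enhancement: +23 months
Adjusted term: 145 months + 42 months + 16 months + 23 months = 226 months
Early plea reduction: 30% of 226 months = 67 months (rounded down)
After reduction: 226 − 67 = 159 months
Less pre-trial detention credit: 159 months − 44 months = 115 months
Minimum 35 months: 115 months meets the minimum, no increase.

Sentence: 115 months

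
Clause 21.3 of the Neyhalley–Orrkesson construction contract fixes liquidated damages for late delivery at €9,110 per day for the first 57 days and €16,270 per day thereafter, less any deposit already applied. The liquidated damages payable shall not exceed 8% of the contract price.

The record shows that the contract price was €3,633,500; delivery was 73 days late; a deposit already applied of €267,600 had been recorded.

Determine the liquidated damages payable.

€290,680

First 57 days: 57 × €9,110 = €519,270
Remaining days: (73 − 57) × €16,270 = €260,320
Accrued per-day damages: €519,270 + €260,320 = €779,590
Less deposit already applied: €779,590 − €267,600 = €511,990
Cap: 8% of €3,633,500 = €290,680
Cap at €290,680: €511,990 exceeds the cap → €290,680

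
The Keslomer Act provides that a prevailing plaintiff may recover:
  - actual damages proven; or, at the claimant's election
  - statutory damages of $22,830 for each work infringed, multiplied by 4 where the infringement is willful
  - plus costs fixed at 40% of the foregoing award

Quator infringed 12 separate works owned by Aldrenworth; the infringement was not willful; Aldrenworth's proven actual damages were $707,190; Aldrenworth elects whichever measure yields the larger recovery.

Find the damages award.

$990,066

Statutory damages: 12 × $22,830 = $273,960
Infringement not willful: no ×4 enhancement.
Greater of actual damages ($707,190) or statutory damages ($273,960): $707,190
Costs: 40% of $707,190 = $282,876
Award plus costs: $707,190 + $282,876 = $990,066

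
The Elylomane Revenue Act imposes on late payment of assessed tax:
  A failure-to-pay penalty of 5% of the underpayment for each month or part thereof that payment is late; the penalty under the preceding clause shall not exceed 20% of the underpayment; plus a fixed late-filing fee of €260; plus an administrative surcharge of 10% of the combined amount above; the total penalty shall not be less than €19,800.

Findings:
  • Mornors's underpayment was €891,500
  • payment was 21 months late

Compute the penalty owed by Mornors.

€196,416

Accrued rate: 5% × 21 = 105%, capped at 20% → 20%
Failure-to-pay penalty: 20% of €891,500 = €178,300
Penalty before surcharge: €178,300 + €260 = €178,560
Administrative surcharge: 10% of €178,560 = €17,856
Total penalty: €178,560 + €17,856 = €196,416
Minimum €19,800: €196,416 meets the minimum, no increase.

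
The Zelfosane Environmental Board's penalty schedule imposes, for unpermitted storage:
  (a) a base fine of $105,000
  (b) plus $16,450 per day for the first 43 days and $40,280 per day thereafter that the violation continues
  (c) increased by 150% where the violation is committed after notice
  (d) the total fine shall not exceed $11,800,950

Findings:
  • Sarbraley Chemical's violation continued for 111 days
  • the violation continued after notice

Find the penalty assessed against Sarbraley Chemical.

$8,878,475

First 43 days: 43 × $16,450 = $707,350
Remaining days: (111 − 43) × $40,280 = $2,739,040
Per-day component: $707,350 + $2,739,040 = $3,446,390
Base plus per-day: $105,000 + $3,446,390 = $3,551,390
Enhancement: 150% of $3,551,390 = $5,327,085
Enhanced fine: $3,551,390 + $5,327,085 = $8,878,475
Cap at $11,800,950: $8,878,475 is within the cap, no reduction.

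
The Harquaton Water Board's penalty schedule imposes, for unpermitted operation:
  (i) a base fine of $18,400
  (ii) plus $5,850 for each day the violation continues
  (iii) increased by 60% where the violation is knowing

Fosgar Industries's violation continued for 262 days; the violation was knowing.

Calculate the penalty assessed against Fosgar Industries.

Per-day component: 262 × $5,850 = $1,532,700
Base plus per-day: $18,400 + $1,532,700 = $1,551,100
Enhancement: 60% of $1,551,100 = $930,660
Enhanced fine: $1,551,100 + $930,660 = $2,481,760

Civil penalty: $2,481,760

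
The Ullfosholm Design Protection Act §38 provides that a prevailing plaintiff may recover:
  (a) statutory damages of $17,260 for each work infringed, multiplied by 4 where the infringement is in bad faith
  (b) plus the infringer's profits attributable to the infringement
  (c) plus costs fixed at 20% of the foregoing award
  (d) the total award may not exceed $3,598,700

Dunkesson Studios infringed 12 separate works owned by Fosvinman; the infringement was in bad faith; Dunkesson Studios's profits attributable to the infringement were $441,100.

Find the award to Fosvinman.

$1,523,496

Statutory damages: 12 × $17,260 = $207,120
Multiplied by 4: 4 × $207,120 = $828,480
Combined award: $828,480 + $441,100 = $1,269,580
Costs: 20% of $1,269,580 = $253,916
Award plus costs: $1,269,580 + $253,916 = $1,523,496
Cap at $3,598,700: $1,523,496 is within the cap, no reduction.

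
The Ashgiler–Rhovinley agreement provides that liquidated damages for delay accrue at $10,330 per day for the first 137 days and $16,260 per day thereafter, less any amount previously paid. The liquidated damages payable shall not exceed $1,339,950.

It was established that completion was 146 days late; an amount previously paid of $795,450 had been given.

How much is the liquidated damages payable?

First 137 days: 137 × $10,330 = $1,415,210
Remaining days: (146 − 137) × $16,260 = $146,340
Accrued per-day damages: $1,415,210 + $146,340 = $1,561,550
Less amount previously paid: $1,561,550 − $795,450 = $766,100
Cap at $1,339,950: $766,100 is within the cap, no reduction.

Liquidated damages: $766,100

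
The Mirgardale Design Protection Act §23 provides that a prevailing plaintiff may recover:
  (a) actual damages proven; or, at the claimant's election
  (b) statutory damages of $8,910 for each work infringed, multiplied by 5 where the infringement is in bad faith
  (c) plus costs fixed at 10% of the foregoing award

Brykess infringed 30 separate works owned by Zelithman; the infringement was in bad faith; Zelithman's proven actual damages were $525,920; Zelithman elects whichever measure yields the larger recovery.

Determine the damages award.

$1,470,150

Statutory damages: 30 × $8,910 = $267,300
Multiplied by 5: 5 × $267,300 = $1,336,500
Greater of actual damages ($525,920) or enhanced statutory damages ($1,336,500): $1,336,500
Costs: 10% of $1,336,500 = $133,650
Award plus costs: $1,336,500 + $133,650 = $1,470,150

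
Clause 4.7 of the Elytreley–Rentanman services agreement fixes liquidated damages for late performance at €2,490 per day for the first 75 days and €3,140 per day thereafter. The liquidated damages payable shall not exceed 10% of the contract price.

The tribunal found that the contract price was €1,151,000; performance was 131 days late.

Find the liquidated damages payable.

First 75 days: 75 × €2,490 = €186,750
Remaining days: (131 − 75) × €3,140 = €175,840
Accrued per-day damages: €186,750 + €175,840 = €362,590
Cap: 10% of €1,151,000 = €115,100
Cap at €115,100: €362,590 exceeds the cap → €115,100

€115,100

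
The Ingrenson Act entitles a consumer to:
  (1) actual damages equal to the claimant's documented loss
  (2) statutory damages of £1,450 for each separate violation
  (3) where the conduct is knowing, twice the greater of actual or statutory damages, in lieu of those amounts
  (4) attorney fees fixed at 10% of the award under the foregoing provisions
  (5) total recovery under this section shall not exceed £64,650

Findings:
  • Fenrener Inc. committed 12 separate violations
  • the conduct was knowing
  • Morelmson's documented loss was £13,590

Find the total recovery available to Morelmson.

Statutory damages: 12 × £1,450 = £17,400
Greater of actual damages (£13,590) or statutory damages (£17,400): £17,400
Doubled: 2 × £17,400 = £34,800
Attorney fees: 10% of £34,800 = £3,480
Total before cap: £34,800 + £3,480 = £38,280
Cap at £64,650: £38,280 is within the cap, no reduction.

Total recovery: £38,280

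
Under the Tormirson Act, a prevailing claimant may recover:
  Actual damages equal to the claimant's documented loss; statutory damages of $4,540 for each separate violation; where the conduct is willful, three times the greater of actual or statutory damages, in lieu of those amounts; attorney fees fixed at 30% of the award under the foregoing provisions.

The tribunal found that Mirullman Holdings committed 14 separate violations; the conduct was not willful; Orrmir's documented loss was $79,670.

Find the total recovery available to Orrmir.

$186,199

Statutory damages: 14 × $4,540 = $63,560
Conduct not willful: the in-lieu enhancement does not apply.
Actual plus statutory damages: $79,670 + $63,560 = $143,230
Attorney fees: 30% of $143,230 = $42,969
Total recovery: $143,230 + $42,969 = $186,199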